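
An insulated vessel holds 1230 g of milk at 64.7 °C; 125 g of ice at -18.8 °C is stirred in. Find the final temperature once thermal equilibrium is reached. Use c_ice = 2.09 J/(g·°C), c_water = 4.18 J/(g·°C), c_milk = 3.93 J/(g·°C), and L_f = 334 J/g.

T_f ≈ 49.7 °C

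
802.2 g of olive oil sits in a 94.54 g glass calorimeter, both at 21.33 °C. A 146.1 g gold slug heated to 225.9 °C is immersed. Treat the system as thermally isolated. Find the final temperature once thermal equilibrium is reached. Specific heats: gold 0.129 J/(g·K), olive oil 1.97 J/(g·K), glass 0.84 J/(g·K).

Energy conservation, ΣQ = 0:
146.1×0.129×(T − 225.9) + 802.2×1.97×(T − 21.33) + 94.54×0.84×(T − 21.33) = 0
18.85(T − 225.9) + 1580.3(T − 21.33) + 79.41(T − 21.33) = 0
1678.6 T = 39660
T = 39660/1678.6 ≈ 23.63 °C

T_f ≈ 23.6 °C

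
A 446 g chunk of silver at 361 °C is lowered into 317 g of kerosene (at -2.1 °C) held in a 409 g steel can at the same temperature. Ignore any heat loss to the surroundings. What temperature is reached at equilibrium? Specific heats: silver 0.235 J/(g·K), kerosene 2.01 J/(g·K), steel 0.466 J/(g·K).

Let T be the final temperature. ΣQ_i = 0:
446·0.235·(T − 361) + 317·2.01·(T − (-2.1)) + 409·0.466·(T − (-2.1)) = 0
932.57 T = 36098
T = 36098/932.57 ≈ 38.71 °C

T_f ≈ 38.7 °C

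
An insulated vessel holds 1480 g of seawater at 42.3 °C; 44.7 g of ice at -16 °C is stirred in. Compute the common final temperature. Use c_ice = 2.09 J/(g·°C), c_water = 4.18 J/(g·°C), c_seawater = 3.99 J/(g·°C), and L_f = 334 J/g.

T_f ≈ 38.3 °C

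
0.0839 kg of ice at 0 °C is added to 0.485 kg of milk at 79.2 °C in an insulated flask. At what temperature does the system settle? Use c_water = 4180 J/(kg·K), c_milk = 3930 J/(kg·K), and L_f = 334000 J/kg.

T_f ≈ 54.5 °C

Energy balance with sensible and latent terms:
latent heat to melt: 0.0839·334000 = 28023; warm the meltwater: 350.7 T; milk cools: 0.485·3930·(T − 79.2) = 1906(T − 79.2)
2256.8 T = 150959 − 28023 = 122937
T ≈ 54.47 °C — above 0 °C, consistent with complete melting.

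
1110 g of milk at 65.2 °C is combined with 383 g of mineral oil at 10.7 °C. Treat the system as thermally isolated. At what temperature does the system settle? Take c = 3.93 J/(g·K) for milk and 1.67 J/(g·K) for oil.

T_f ≈ 58.2 °C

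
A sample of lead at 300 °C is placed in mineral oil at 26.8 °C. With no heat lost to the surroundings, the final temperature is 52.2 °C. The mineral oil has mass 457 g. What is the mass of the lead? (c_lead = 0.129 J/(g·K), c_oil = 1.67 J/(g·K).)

Heat lost by the lead = heat gained by the oil:
m×0.129×(300 − 52.2) = 457×1.67×(52.2 − 26.8)
31.97 m = 19385  ⇒  m ≈ 606.4 g

m ≈ 606 g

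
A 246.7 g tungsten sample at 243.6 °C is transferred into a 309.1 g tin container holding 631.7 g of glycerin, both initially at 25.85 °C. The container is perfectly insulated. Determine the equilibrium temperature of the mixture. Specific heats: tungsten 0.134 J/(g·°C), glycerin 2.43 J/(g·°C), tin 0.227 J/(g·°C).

T_f ≈ 30.2 °C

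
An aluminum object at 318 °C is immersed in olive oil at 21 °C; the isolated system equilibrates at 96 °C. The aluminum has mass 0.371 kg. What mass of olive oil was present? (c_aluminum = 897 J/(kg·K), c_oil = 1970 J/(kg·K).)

m ≈ 0.5 kg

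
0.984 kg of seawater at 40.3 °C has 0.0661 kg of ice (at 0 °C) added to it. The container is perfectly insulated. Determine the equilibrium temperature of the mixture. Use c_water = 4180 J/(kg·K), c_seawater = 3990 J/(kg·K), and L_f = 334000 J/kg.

T_f ≈ 32.4 °C

Energy balance with sensible and latent terms:
fusion: m_ice L_f = 0.0661×334000 = 22077
  meltwater 0→T: 0.0661×4180×T = 276.3 T
  seawater cools: 0.984×3990×(T − 40.3) = 3926.2(T − 40.3)
4202.5 T = 158224 − 22077 = 136147
T ≈ 32.40 °C. Since T > 0 °C, the all-ice-melts assumption holds.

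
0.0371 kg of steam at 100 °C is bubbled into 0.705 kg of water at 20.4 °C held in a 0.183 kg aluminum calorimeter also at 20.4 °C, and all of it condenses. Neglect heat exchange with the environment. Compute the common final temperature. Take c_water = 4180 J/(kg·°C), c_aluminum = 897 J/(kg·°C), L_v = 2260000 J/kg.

T_f ≈ 49.9 °C

Energy balance with sensible and latent terms:
condense steam: −0.0371×2260000 = −83846
  condensed water 100 °C→T: 155.08(T − 100)
  original water: 2946.9(T − 20.4)
  aluminum cup: 0.183×897×(T − 20.4) = 164.15(T − 20.4)
3266.1 T = 83846 + 15508 + 63465 = 162819
T ≈ 49.85 °C (< 100 °C, so full condensation is consistent).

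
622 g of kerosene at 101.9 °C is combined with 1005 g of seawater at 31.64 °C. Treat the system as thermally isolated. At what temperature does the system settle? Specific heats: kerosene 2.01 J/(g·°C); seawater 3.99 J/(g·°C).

Taking heat into each body as positive, Σ m c ΔT = 0:
622·2.01·(T − 101.9) + 1005·3.99·(T − 31.64) = 0
1250.2(T − 101.9) + 4010(T − 31.64) = 0
(1250.2 + 4010) T = 1250.2·101.9 + 4010·31.64
T = 254272/5260.2 ≈ 48.34 °C

T_f ≈ 48.3 °C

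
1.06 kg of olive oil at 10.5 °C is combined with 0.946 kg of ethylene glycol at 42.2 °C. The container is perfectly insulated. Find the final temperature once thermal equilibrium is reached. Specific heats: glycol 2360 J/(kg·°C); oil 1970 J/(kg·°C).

T_f ≈ 26.9 °C

T_f is the heat-capacity-weighted average of the initial temperatures:
T_f = (2232.6×42.2 + 2088.2×10.5) / (2232.6 + 2088.2)
    = 116140 / 4320.8 ≈ 26.88 °C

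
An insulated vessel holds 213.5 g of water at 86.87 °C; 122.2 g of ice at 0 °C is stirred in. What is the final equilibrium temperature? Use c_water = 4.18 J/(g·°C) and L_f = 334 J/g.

Taking heat into each body as positive, Σ m c ΔT = 0:
melt ice: 122.2·334 = 40815; meltwater 0→T: 122.2·4.18·T = 510.8 T; water cools: 213.5·4.18·(T − 86.87) = 892.43(T − 86.87)
1403.2 T = 77525 − 40815 = 36711
T ≈ 26.16 °C (positive, so assuming full melt was valid).

T_f ≈ 26.2 °C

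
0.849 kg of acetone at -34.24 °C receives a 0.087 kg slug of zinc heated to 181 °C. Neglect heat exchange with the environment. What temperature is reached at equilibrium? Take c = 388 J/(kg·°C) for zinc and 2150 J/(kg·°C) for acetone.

Taking heat into each body as positive, Σ m c ΔT = 0:
0.087·388·(T − 181) + 0.849·2150·(T − (-34.24)) = 0
33.76(T − 181) + 1825.3(T − (-34.24)) = 0
(33.76 + 1825.3) T = 33.76·181 + 1825.3·(-34.24)
T ≈ -30.33 °C

T_f ≈ -30.3 °C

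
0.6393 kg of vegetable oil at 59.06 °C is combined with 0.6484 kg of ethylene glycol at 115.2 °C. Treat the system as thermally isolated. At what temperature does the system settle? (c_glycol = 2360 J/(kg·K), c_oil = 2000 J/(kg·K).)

T_f ≈ 89.6 °C

Let T be the final temperature. ΣQ_i = 0:
0.6484*2360*(T − 115.2) + 0.6393*2000*(T − 59.06) = 0
1530.2(T − 115.2) + 1278.6(T − 59.06) = 0
(1530.2 + 1278.6) T = 1530.2*115.2 + 1278.6*59.06
T = 251796 / 2808.8 = 89.6 °C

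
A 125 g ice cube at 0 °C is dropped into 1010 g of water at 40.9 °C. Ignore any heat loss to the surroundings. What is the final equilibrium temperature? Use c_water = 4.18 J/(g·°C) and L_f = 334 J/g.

T_f ≈ 27.6 °C

Heat gained plus heat lost sum to zero:
latent heat to melt: 125·334 = 41750
  meltwater 0→T: 125·4.18·T = 522.5 T
  water: 4221.8(T − 40.9)
4744.3 T = 172672 − 41750 = 130922
T ≈ 27.60 °C (positive, so assuming full melt was valid).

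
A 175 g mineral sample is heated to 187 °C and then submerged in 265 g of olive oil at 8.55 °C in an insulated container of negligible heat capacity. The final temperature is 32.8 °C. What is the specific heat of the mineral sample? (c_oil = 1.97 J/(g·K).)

m_s c (T_s − T_f) = m_oil c_oil (T_f − T_0):
175×c×(187 − 32.8) = 265×1.97×(32.8 − 8.55)
26985 c = 12660  ⇒  c ≈ 0.4691 J/(g·K)

c ≈ 0.469 J/(g·K)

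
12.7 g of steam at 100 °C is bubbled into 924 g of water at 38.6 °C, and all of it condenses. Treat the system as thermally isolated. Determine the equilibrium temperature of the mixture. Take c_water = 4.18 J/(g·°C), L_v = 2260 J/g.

T_f ≈ 46.8 °C

Energy conservation, ΣQ = 0:
steam→water at 100 °C releases m L_v = 12.7×2260 = 28702
  condensed water 100 °C→T: 53.09(T − 100)
  original water: 3862.3(T − 38.6)
3915.4 T = 28702 + 5308.6 + 149086 = 183096
T ≈ 46.76 °C (< 100 °C, so full condensation is consistent).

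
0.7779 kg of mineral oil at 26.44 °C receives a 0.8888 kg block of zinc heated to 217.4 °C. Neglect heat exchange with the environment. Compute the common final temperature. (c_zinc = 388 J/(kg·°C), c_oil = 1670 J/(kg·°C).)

T_f ≈ 66.5 °C

Set heat shed by the hot body equal to heat absorbed by the cold body:
0.8888×388×(217.4 − T) = 0.7779×1670×(T − 26.44)
344.85(217.4 − T) = 1299.1(T − 26.44)
1643.9 T = 109319  ⇒  T ≈ 66.50 °C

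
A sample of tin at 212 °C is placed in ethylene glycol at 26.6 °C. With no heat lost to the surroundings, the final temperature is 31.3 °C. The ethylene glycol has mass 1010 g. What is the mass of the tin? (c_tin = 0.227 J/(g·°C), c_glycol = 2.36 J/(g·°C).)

m ≈ 273 g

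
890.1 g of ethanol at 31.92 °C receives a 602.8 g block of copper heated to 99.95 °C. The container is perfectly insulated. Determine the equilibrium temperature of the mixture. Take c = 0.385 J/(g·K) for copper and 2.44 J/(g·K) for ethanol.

T_f ≈ 38.5 °C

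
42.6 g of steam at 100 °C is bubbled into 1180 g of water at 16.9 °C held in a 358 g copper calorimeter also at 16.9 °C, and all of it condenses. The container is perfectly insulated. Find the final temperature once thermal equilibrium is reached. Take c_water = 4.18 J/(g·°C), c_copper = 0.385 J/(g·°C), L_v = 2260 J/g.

Setting the total heat transfer to zero:
steam→water at 100 °C releases m L_v = 42.6×2260 = 96276
  condensate cools 100→T: 42.6×4.18×(T − 100) = 178.07(T − 100)
  original water: 4932.4(T − 16.9)
  copper cup: 358×0.385×(T − 16.9) = 137.83(T − 16.9)
5248.3 T = 96276 + 17807 + 85687 = 199770
T ≈ 38.06 °C — below 100 °C, confirming all the steam condensed.

T_f ≈ 38.1 °C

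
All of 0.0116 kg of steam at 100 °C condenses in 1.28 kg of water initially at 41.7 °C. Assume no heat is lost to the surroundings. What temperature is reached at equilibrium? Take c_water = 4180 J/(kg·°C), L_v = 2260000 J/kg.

T_f ≈ 47.1 °C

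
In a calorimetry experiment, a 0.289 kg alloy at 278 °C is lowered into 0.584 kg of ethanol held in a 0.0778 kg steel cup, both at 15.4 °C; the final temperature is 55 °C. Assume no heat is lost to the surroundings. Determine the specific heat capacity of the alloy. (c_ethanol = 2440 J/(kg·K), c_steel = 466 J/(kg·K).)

Setting the total heat transfer to zero:
0.289·c·(55 − 278) + 0.584·2440·(55 − 15.4) + 0.0778·466·(55 − 15.4) = 0
-64.45 c = -57864
c = -57864/-64.45 ≈ 897.9 J/(kg·K)

c ≈ 898 J/(kg·K)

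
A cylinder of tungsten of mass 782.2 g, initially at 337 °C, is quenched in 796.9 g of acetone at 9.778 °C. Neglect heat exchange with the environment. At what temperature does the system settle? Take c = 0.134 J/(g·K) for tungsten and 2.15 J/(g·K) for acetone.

Heat lost by the tungsten equals heat gained by the acetone:
782.2·0.134·(337 − T) = 796.9·2.15·(T − 9.778)
104.81(337 − T) = 1713.3(T − 9.778)
1818.1 T = 52076  ⇒  T ≈ 28.64 °C

T_f ≈ 28.6 °C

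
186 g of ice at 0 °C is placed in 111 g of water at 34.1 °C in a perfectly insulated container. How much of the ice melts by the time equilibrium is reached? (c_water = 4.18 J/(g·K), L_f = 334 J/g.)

m_melted ≈ 47.4 g

Cooling the water to 0 °C releases 111·4.18·34.1 = 15822 J.
Melting all 186 g of ice would need 186·334 = 62124 J.
15822 J < 62124 J, so only part of the ice melts and the system sits at 0 °C.
m_melted·334 = 15822  ⇒  m_melted ≈ 47.37 g.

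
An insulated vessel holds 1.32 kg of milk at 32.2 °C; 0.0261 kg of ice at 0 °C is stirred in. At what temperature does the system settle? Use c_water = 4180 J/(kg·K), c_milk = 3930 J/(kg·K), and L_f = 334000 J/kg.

Taking heat into each body as positive, Σ m c ΔT = 0:
latent heat to melt: 0.0261×334000 = 8717.4; warm the meltwater: 109.1 T; milk: 5187.6(T − 32.2)
5296.7 T = 167041 − 8717.4 = 158323
T ≈ 29.89 °C. Since T > 0 °C, the all-ice-melts assumption holds.

T_f ≈ 29.9 °C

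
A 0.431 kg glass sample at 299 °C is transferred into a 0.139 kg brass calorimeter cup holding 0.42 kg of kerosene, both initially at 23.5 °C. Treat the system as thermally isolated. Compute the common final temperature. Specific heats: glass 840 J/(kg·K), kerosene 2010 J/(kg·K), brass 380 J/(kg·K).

T_f ≈ 102.7 °C

Heat gained plus heat lost sum to zero:
0.431*840*(T − 299) + 0.42*2010*(T − 23.5) + 0.139*380*(T − 23.5) = 0
1259.1 T = 129330
T = 129330 / 1259.1 = 103 °C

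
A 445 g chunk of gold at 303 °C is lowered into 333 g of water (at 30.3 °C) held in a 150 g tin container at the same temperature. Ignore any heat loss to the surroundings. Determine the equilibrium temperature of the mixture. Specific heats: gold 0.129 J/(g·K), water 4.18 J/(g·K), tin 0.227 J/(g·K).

Taking heat into each body as positive, Σ m c ΔT = 0:
445×0.129×(T − 303) + 333×4.18×(T − 30.3) + 150×0.227×(T − 30.3) = 0
57.41(T − 303) + 1391.9(T − 30.3) + 34.05(T − 30.3) = 0
1483.4 T = 60601
T = 60601 / 1483.4 = 40.9 °C

T_f ≈ 40.9 °C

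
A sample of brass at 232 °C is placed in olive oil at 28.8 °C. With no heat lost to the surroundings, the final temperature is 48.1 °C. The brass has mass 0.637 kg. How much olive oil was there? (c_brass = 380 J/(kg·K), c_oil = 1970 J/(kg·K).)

m ≈ 1.17 kg

Heat gained plus heat lost sum to zero:
0.637·380·(48.1 − 232) + m·1970·(48.1 − 28.8) = 0
38021 m = 44515
m = 44515/38021 ≈ 1.171 kg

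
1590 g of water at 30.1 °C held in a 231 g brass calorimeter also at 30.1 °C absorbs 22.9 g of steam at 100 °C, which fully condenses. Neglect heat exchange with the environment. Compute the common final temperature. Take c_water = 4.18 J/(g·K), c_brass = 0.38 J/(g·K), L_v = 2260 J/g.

T_f ≈ 38.7 °C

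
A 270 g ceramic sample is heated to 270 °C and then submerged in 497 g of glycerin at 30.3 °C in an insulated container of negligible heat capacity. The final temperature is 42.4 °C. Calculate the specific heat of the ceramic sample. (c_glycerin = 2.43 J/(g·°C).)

Heat lost by the ceramic sample = heat gained by the glycerin:
270×c×(270 − 42.4) = 497×2.43×(42.4 − 30.3)
61452 c = 14613  ⇒  c ≈ 0.2378 J/(g·°C)

c ≈ 0.238 J/(g·°C)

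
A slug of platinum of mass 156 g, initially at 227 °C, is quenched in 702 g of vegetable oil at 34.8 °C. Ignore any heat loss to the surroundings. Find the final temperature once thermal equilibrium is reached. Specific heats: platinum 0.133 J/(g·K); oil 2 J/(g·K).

With ΣQ=0 the equilibrium temperature is the m·c-weighted mean:
T_f = (20.75*227 + 1404*34.8) / (20.75 + 1404)
    = 53569 / 1424.7 ≈ 37.60 °C

T_f ≈ 37.6 °C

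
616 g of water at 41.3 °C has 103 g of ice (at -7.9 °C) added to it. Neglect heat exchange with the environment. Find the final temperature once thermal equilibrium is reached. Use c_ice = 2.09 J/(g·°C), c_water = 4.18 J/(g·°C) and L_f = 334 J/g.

T_f ≈ 23.4 °C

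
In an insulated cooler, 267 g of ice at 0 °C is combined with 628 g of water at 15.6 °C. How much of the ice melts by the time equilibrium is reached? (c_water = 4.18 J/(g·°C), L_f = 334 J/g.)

m_melted ≈ 123 g

Heat available from the water dropping to 0 °C: 628×4.18×15.6 = 40951 J.
To melt every bit of ice: 267×334 = 89178 J.
40951 J < 89178 J, so only part of the ice melts and the system sits at 0 °C.
m_melt = 40951 / L_f = 122.6 g.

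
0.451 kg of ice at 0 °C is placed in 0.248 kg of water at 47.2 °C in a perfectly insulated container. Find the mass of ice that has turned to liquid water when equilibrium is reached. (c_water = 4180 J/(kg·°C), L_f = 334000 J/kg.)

Cooling the water to 0 °C releases 0.248·4180·47.2 = 48929 J.
To melt every bit of ice: 0.451·334000 = 150634 J.
48929 J < 150634 J, so only part of the ice melts and the system sits at 0 °C.
Mass melted = 48929/334000 ≈ 0.1465 kg.

m_melted ≈ 0.146 kg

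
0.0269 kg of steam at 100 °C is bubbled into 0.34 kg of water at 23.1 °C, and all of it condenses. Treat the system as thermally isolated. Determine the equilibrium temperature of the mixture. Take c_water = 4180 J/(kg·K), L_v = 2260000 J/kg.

T_f ≈ 68.4 °C

Conservation of energy gives ΣQ = 0:
condense steam: −0.0269×2260000 = −60794; condensed water 100 °C→T: 112.44(T − 100); original water: 1421.2(T − 23.1)
1533.6 T = 60794 + 11244 + 32830 = 104868
T ≈ 68.38 °C — below 100 °C, confirming all the steam condensed.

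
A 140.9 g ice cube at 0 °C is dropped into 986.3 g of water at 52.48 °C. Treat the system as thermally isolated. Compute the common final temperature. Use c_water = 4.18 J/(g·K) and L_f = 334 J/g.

T_f ≈ 35.9 °C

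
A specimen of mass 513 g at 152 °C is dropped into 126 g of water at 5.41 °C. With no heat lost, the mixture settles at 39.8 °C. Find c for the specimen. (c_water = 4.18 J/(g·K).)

Setting the total heat transfer to zero:
513×c×(39.8 − 152) + 126×4.18×(39.8 − 5.41) = 0
-57559 c = -18113
c = -18113/-57559 ≈ 0.3147 J/(g·K)

c ≈ 0.315 J/(g·K)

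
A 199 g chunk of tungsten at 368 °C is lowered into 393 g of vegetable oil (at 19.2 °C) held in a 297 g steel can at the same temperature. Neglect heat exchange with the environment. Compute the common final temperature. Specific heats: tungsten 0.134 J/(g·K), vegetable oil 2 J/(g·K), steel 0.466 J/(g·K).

T_f ≈ 29.0 °C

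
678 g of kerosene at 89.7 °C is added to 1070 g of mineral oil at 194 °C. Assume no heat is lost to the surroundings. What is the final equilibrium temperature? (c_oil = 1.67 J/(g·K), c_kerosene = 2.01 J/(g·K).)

T_f ≈ 148.9 °C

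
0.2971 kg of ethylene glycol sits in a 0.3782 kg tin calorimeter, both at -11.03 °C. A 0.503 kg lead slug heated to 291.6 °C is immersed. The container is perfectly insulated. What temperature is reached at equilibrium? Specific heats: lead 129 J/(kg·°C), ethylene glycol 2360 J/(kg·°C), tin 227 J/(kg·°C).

T_f ≈ 12.0 °C

Conservation of energy gives ΣQ = 0:
0.503×129×(T − 291.6) + 0.2971×2360×(T − (-11.03)) + 0.3782×227×(T − (-11.03)) = 0
64.89(T − 291.6) + 701.16(T − (-11.03)) + 85.85(T − (-11.03)) = 0
851.89 T = 10240
T ≈ 12.02 °C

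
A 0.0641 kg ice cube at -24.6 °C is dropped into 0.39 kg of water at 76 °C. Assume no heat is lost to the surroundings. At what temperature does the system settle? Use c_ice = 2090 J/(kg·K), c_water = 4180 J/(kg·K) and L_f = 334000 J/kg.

T_f ≈ 52.3 °C

Setting the total heat transfer to zero:
warm ice to 0 °C: 0.0641·2090·(0 − (-24.6)) = 3295.6
  fusion: m_ice L_f = 0.0641·334000 = 21409
  meltwater 0→T: 0.0641·4180·T = 267.94 T
  water: 1630.2(T − 76)
1898.1 T = 123895 − 24705 = 99190
T ≈ 52.26 °C — above 0 °C, consistent with complete melting.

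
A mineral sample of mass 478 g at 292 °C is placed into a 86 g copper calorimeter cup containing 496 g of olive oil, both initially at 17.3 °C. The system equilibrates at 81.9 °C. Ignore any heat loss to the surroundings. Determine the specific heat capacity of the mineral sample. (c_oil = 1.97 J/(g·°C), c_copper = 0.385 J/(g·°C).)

Taking heat into each body as positive, Σ m c ΔT = 0:
478·c·(81.9 − 292) + 496·1.97·(81.9 − 17.3) + 86·0.385·(81.9 − 17.3) = 0
-100428 c = -65261
c = -65261/-100428 ≈ 0.6498 J/(g·°C)

c ≈ 0.65 J/(g·°C)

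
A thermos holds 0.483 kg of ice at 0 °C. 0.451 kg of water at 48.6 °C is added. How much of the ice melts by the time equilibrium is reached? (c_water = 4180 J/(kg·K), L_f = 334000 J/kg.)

m_melted ≈ 0.274 kg

Cooling the water to 0 °C releases 0.451·4180·48.6 = 91620 J.
Fully melting the ice requires m_ice L_f = 0.483·334000 = 161322 J.
91620 J < 161322 J, so only part of the ice melts and the system sits at 0 °C.
m_melted·334000 = 91620  ⇒  m_melted ≈ 0.2743 kg.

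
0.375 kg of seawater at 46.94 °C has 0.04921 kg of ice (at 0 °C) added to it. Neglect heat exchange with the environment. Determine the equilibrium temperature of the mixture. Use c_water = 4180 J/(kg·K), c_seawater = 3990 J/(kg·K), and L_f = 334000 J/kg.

Taking heat into each body as positive, Σ m c ΔT = 0:
melt ice: 0.04921·334000 = 16436
  warm the meltwater: 205.7 T
  seawater cools: 0.375·3990·(T − 46.94) = 1496.2(T − 46.94)
1701.9 T = 70234 − 16436 = 53798
T ≈ 31.61 °C. Since T > 0 °C, the all-ice-melts assumption holds.

T_f ≈ 31.6 °C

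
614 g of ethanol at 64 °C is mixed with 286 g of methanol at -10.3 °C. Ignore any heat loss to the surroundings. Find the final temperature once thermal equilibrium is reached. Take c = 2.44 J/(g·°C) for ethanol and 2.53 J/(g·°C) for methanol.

T_f ≈ 39.8 °C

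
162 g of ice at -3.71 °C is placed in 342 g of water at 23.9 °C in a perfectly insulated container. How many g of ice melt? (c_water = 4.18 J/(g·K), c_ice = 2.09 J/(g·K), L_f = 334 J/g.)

m_melted ≈ 98.5 g

Heat available from the water dropping to 0 °C: 342·4.18·23.9 = 34166 J.
Warming the ice to 0 °C takes 162·2.09·3.71 = 1256.1 J, leaving 32910 J for melting.
Fully melting the ice requires m_ice L_f = 162·334 = 54108 J.
That's not enough to melt it all — equilibrium is at 0 °C with ice remaining.
Mass melted = 32910/334 ≈ 98.53 g.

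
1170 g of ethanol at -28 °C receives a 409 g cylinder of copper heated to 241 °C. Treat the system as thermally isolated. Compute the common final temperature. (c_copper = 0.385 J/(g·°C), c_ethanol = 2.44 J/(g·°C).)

T_f ≈ -13.9 °C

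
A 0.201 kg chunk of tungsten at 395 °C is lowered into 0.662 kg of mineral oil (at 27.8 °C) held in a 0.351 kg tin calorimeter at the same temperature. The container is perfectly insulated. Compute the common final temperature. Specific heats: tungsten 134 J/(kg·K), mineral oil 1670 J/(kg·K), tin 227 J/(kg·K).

T_f ≈ 36.0 °C

Energy conservation, ΣQ = 0:
0.201*134*(T − 395) + 0.662*1670*(T − 27.8) + 0.351*227*(T − 27.8) = 0
26.93(T − 395) + 1105.5(T − 27.8) + 79.68(T − 27.8) = 0
1212.2 T = 43588
T ≈ 35.96 °C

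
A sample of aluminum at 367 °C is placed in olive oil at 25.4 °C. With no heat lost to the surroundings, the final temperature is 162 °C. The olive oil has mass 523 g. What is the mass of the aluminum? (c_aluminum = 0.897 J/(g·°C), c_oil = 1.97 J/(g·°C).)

Heat lost by the aluminum = heat gained by the oil:
m·0.897·(367 − 162) = 523·1.97·(162 − 25.4)
183.88 m = 140740  ⇒  m ≈ 765.4 g

m ≈ 765 g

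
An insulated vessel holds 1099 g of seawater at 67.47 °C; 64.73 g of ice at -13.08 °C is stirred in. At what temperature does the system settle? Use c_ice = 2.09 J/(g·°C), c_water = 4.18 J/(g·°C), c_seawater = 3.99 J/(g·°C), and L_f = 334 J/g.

T_f ≈ 58.5 °C

Energy conservation, ΣQ = 0:
ice -13.08→0 °C: 64.73·2.09·13.08 = 1769.5
  fusion: m_ice L_f = 64.73·334 = 21620
  warm the meltwater: 270.57 T
  seawater: 4385(T − 67.47)
4655.6 T = 295857 − 23389 = 272467
T ≈ 58.52 °C (positive, so assuming full melt was valid).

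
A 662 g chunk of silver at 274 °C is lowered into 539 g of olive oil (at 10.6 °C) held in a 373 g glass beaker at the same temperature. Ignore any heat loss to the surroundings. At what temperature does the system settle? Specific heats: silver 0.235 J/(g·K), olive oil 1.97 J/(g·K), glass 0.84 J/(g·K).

Heat gained plus heat lost sum to zero:
662×0.235×(T − 274) + 539×1.97×(T − 10.6) + 373×0.84×(T − 10.6) = 0
155.57(T − 274) + 1061.8(T − 10.6) + 313.32(T − 10.6) = 0
1530.7 T = 57203
T = 57203 / 1530.7 = 37.4 °C

T_f ≈ 37.4 °C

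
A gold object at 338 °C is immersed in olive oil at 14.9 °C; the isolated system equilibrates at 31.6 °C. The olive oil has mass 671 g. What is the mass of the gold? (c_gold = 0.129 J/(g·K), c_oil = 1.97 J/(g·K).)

m ≈ 559 g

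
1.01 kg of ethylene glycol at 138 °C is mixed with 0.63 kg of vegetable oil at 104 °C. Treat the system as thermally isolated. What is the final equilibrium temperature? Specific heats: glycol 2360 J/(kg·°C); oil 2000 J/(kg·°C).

Heat gained plus heat lost sum to zero:
1.01×2360×(T − 138) + 0.63×2000×(T − 104) = 0
3643.6 T = 459977
T = 459977 / 3643.6 = 126 °C

T_f ≈ 126.2 °C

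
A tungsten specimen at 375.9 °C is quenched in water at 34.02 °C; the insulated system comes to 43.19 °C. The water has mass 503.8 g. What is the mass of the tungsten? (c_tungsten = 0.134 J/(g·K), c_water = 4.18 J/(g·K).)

Heat lost by the tungsten = heat gained by the water:
m·0.134·(375.9 − 43.19) = 503.8·4.18·(43.19 − 34.02)
44.58 m = 19311  ⇒  m ≈ 433.1 g

m ≈ 433 g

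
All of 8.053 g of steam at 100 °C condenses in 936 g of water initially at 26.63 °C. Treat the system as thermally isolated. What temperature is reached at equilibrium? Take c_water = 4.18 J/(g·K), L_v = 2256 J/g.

Sum of m c ΔT and latent-heat terms is zero:
latent heat released on condensation: 8.053×2256 = 18168
  condensate cools 100→T: 8.053×4.18×(T − 100) = 33.66(T − 100)
  water warms: 936×4.18×(T − 26.63) = 3912.5(T − 26.63)
3946.1 T = 18168 + 3366.2 + 104189 = 125723
T ≈ 31.86 °C (< 100 °C, so full condensation is consistent).

T_f ≈ 31.9 °C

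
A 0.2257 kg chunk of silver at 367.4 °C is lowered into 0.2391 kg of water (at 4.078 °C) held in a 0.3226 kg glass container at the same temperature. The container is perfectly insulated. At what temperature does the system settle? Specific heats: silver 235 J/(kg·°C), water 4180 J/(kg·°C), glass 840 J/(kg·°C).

Taking heat into each body as positive, Σ m c ΔT = 0:
0.2257·235·(T − 367.4) + 0.2391·4180·(T − 4.078) + 0.3226·840·(T − 4.078) = 0
(53.04 + 999.44 + 270.98) T = 53.04·367.4 + 999.44·4.078 + 270.98·4.078
T = 24667 / 1323.5 = 18.6 °C

T_f ≈ 18.6 °C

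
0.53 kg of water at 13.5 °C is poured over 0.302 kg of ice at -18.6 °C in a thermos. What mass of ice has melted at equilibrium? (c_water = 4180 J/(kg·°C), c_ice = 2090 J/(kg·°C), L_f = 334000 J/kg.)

m_melted ≈ 0.0544 kg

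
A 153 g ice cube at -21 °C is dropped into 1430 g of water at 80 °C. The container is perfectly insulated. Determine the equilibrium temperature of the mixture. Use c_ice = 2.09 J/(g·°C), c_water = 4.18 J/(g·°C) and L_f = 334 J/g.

T_f ≈ 63.5 °C

Energy conservation, ΣQ = 0:
warm ice to 0 °C: 153·2.09·(0 − (-21)) = 6715.2
  latent heat to melt: 153·334 = 51102
  meltwater 0→T: 153·4.18·T = 639.54 T
  water: 5977.4(T − 80)
6616.9 T = 478192 − 57817 = 420375
T ≈ 63.53 °C. Since T > 0 °C, the all-ice-melts assumption holds.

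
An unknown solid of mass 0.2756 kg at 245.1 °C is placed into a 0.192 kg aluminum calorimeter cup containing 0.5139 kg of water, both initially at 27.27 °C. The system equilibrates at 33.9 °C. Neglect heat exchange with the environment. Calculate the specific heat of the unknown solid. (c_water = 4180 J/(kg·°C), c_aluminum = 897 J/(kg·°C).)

Taking heat into each body as positive, Σ m c ΔT = 0:
0.2756×c×(33.9 − 245.1) + 0.5139×4180×(33.9 − 27.27) + 0.192×897×(33.9 − 27.27) = 0
-58.21 c = -15384
c = -15384/-58.21 ≈ 264.3 J/(kg·°C)

c ≈ 264 J/(kg·°C)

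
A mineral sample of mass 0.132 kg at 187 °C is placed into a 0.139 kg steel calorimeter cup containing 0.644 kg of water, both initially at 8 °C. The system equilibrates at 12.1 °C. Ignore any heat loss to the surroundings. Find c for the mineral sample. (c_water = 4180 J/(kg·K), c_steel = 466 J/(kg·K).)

c ≈ 490 J/(kg·K)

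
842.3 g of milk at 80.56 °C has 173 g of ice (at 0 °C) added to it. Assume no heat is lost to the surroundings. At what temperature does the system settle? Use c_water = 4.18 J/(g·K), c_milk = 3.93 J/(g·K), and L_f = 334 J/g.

T_f ≈ 51.8 °C

Sum of m c ΔT and latent-heat terms is zero:
fusion: m_ice L_f = 173×334 = 57782; warm the meltwater: 723.14 T; milk: 3310.2(T − 80.56)
4033.4 T = 266673 − 57782 = 208891
T ≈ 51.79 °C (positive, so assuming full melt was valid).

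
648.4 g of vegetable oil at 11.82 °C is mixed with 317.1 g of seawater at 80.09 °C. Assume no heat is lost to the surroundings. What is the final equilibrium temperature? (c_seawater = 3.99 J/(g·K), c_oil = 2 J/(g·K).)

Conservation of energy gives ΣQ = 0:
317.1·3.99·(T − 80.09) + 648.4·2·(T − 11.82) = 0
1265.2(T − 80.09) + 1296.8(T − 11.82) = 0
2562 T = 116660
T ≈ 45.53 °C

T_f ≈ 45.5 °C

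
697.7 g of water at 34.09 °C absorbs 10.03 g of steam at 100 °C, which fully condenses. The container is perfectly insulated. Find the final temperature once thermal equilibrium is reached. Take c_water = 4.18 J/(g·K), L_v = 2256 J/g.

T_f ≈ 42.7 °C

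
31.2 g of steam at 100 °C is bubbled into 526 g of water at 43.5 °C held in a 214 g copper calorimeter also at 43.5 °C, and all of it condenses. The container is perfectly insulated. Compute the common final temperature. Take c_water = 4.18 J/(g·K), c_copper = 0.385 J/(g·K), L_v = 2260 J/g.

Setting the total heat transfer to zero:
steam→water at 100 °C releases m L_v = 31.2×2260 = 70512; condensed water 100 °C→T: 130.42(T − 100); water warms: 526×4.18×(T − 43.5) = 2198.7(T − 43.5); copper cup: 214×0.385×(T − 43.5) = 82.39(T − 43.5)
2411.5 T = 70512 + 13042 + 99227 = 182780
T ≈ 75.80 °C — below 100 °C, confirming all the steam condensed.

T_f ≈ 75.8 °C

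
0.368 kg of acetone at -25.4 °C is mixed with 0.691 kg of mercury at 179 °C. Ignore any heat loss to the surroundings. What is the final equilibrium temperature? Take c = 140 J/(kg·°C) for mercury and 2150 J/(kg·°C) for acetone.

T_f ≈ -3.1 °C

Heat lost by the mercury equals heat gained by the acetone:
0.691×140×(179 − T) = 0.368×2150×(T − (-25.4))
96.74(179 − T) = 791.2(T − (-25.4))
887.94 T = -2780  ⇒  T ≈ -3.13 °C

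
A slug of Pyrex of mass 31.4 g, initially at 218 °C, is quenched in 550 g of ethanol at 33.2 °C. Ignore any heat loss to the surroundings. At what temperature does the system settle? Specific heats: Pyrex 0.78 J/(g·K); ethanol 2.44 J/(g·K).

Net heat exchanged in the isolated system is zero:
31.4*0.78*(T − 218) + 550*2.44*(T − 33.2) = 0
(24.49 + 1342) T = 24.49*218 + 1342*33.2
T ≈ 36.51 °C

T_f ≈ 36.5 °C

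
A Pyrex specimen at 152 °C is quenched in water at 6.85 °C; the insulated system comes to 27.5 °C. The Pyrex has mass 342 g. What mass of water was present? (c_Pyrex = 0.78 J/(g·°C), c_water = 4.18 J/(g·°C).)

m ≈ 385 g

Heat lost by the Pyrex = heat gained by the water:
342×0.78×(152 − 27.5) = m×4.18×(27.5 − 6.85)
86.32 m = 33212  ⇒  m ≈ 384.8 g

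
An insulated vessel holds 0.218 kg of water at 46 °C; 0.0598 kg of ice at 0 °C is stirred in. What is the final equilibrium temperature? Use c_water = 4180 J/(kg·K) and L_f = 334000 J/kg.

Let T be the final temperature. ΣQ_i = 0:
latent heat to melt: 0.0598·334000 = 19973
  warm the meltwater: 249.96 T
  water cools: 0.218·4180·(T − 46) = 911.24(T − 46)
1161.2 T = 41917 − 19973 = 21944
T ≈ 18.90 °C — above 0 °C, consistent with complete melting.

T_f ≈ 18.9 °C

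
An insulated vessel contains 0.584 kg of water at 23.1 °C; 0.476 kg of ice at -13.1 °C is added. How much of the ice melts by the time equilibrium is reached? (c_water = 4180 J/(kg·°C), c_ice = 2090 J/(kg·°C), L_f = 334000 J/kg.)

Cooling the water to 0 °C releases 0.584×4180×23.1 = 56390 J.
Of that, 0.476×2090×13.1 = 13032 J goes to bring the ice to 0 °C, leaving 43357 J.
Melting all 0.476 kg of ice would need 0.476×334000 = 158984 J.
43357 J < 158984 J, so only part of the ice melts and the system sits at 0 °C.
Mass melted = 43357/334000 ≈ 0.1298 kg.

m_melted ≈ 0.13 kg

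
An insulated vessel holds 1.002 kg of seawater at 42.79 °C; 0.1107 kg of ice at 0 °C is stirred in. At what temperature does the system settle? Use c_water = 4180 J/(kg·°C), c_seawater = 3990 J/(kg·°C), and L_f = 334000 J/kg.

T_f ≈ 30.1 °C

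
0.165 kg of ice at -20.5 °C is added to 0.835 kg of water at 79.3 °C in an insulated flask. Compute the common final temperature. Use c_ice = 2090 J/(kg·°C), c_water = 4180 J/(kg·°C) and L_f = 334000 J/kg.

Taking heat into each body as positive, Σ m c ΔT = 0:
warm ice to 0 °C: 0.165×2090×(0 − (-20.5)) = 7069.4
  latent heat to melt: 0.165×334000 = 55110
  meltwater 0→T: 0.165×4180×T = 689.7 T
  water: 3490.3(T − 79.3)
4180 T = 276781 − 62179 = 214601
T ≈ 51.34 °C — above 0 °C, consistent with complete melting.

T_f ≈ 51.3 °C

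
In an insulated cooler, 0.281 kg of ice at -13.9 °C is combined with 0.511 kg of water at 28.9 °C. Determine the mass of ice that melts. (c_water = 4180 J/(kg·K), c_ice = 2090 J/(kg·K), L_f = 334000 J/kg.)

Cooling the water to 0 °C releases 0.511×4180×28.9 = 61730 J.
Of that, 0.281×2090×13.9 = 8163.3 J goes to bring the ice to 0 °C, leaving 53566 J.
To melt every bit of ice: 0.281×334000 = 93854 J.
53566 J < 93854 J, so only part of the ice melts and the system sits at 0 °C.
Mass melted = 53566/334000 ≈ 0.1604 kg.

m_melted ≈ 0.16 kg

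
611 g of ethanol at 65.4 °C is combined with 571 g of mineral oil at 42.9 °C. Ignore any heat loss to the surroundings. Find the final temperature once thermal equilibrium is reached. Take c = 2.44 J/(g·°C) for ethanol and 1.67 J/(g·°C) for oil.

T_f ≈ 56.6 °C

Heat gained plus heat lost sum to zero:
611×2.44×(T − 65.4) + 571×1.67×(T − 42.9) = 0
2444.4 T = 138409
T ≈ 56.62 °C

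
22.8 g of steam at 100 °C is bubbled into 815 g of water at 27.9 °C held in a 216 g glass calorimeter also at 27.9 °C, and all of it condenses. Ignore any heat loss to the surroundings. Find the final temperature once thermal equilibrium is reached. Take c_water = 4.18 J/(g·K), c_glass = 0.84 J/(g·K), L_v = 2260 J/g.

T_f ≈ 43.8 °C

Energy balance with sensible and latent terms:
latent heat released on condensation: 22.8·2260 = 51528; condensate cools 100→T: 22.8·4.18·(T − 100) = 95.3(T − 100); water warms: 815·4.18·(T − 27.9) = 3406.7(T − 27.9); glass cup: 216·0.84·(T − 27.9) = 181.44(T − 27.9)
3683.4 T = 51528 + 9530.4 + 100109 = 161168
T ≈ 43.75 °C (< 100 °C, so full condensation is consistent).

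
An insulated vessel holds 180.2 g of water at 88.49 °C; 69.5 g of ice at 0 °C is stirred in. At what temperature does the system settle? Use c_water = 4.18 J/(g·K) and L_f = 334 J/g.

Energy conservation, ΣQ = 0:
latent heat to melt: 69.5×334 = 23213; meltwater 0→T: 69.5×4.18×T = 290.51 T; water: 753.24(T − 88.49)
1043.7 T = 66654 − 23213 = 43441
T ≈ 41.62 °C — above 0 °C, consistent with complete melting.

T_f ≈ 41.6 °C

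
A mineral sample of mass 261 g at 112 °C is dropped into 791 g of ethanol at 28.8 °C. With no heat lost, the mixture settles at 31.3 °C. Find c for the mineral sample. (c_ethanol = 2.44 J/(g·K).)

Heat lost by the mineral sample = heat gained by the ethanol:
261×c×(112 − 31.3) = 791×2.44×(31.3 − 28.8)
21063 c = 4825.1  ⇒  c ≈ 0.2291 J/(g·K)

c ≈ 0.229 J/(g·K)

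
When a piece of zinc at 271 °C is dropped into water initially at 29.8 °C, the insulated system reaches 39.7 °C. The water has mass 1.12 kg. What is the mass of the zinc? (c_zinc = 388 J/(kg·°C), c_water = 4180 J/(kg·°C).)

Heat lost by the zinc = heat gained by the water:
m·388·(271 − 39.7) = 1.12·4180·(39.7 − 29.8)
89744 m = 46348  ⇒  m ≈ 0.5164 kg

m ≈ 0.516 kg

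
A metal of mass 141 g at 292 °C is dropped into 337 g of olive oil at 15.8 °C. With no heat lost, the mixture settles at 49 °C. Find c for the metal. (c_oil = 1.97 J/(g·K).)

m_s c (T_s − T_f) = m_oil c_oil (T_f − T_0):
141·c·(292 − 49) = 337·1.97·(49 − 15.8)
34263 c = 22041  ⇒  c ≈ 0.6433 J/(g·K)

c ≈ 0.643 J/(g·K)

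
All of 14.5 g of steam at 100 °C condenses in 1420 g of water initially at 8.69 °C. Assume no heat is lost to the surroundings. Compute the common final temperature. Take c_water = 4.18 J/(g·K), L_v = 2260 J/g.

Heat gained plus heat lost sum to zero:
steam→water at 100 °C releases m L_v = 14.5·2260 = 32770
  condensed water 100 °C→T: 60.61(T − 100)
  water warms: 1420·4.18·(T − 8.69) = 5935.6(T − 8.69)
5996.2 T = 32770 + 6061 + 51580 = 90411
T ≈ 15.08 °C — below 100 °C, confirming all the steam condensed.

T_f ≈ 15.1 °C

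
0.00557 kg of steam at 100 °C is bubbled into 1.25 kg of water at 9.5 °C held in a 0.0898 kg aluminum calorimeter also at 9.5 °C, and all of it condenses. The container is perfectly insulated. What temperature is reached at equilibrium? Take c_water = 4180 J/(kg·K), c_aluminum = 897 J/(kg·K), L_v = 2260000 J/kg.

T_f ≈ 12.3 °C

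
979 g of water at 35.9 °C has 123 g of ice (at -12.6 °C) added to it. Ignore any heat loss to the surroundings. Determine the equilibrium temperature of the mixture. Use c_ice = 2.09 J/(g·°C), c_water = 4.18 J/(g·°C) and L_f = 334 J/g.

T_f ≈ 22.3 °C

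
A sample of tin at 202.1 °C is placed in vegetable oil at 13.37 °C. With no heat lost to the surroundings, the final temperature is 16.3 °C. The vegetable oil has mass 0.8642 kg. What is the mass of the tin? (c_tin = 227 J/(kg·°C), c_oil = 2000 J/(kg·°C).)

|Q_tin| = |Q_oil|:
m×227×(202.1 − 16.3) = 0.8642×2000×(16.3 − 13.37)
42177 m = 5064.2  ⇒  m ≈ 0.1201 kg

m ≈ 0.12 kg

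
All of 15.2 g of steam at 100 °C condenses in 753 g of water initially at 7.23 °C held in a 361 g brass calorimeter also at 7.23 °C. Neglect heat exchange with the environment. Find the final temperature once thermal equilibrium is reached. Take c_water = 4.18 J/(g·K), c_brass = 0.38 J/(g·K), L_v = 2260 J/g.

T_f ≈ 19.3 °C

Taking heat into each body as positive, Σ m c ΔT = 0:
latent heat released on condensation: 15.2×2260 = 34352; condensed water 100 °C→T: 63.54(T − 100); original water: 3147.5(T − 7.23); brass cup: 361×0.38×(T − 7.23) = 137.18(T − 7.23)
3348.3 T = 34352 + 6353.6 + 23749 = 64454
T ≈ 19.25 °C — below 100 °C, confirming all the steam condensed.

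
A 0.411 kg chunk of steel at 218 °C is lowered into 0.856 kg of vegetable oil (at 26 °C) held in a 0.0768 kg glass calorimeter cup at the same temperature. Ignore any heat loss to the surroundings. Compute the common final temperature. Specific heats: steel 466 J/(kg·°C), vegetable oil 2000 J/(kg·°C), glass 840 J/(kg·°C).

Taking heat into each body as positive, Σ m c ΔT = 0:
0.411*466*(T − 218) + 0.856*2000*(T − 26) + 0.0768*840*(T − 26) = 0
191.53(T − 218) + 1712(T − 26) + 64.51(T − 26) = 0
1968 T = 87942
T = 87942 / 1968 = 44.7 °C

T_f ≈ 44.7 °C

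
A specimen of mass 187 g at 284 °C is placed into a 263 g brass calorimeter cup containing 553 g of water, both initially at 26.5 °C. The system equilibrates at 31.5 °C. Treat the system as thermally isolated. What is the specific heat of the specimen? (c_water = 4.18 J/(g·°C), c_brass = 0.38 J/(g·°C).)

Conservation of energy gives ΣQ = 0:
187×c×(31.5 − 284) + 553×4.18×(31.5 − 26.5) + 263×0.38×(31.5 − 26.5) = 0
-47218 c = -12057
c = -12057/-47218 ≈ 0.2554 J/(g·°C)

c ≈ 0.255 J/(g·°C)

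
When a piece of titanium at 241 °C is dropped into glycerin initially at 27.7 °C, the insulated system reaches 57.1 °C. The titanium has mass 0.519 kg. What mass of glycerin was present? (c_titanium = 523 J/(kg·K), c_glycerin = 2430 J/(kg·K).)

m ≈ 0.699 kg

Heat gained plus heat lost sum to zero:
0.519×523×(57.1 − 241) + m×2430×(57.1 − 27.7) = 0
71442 m = 49917
m = 49917/71442 ≈ 0.6987 kg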